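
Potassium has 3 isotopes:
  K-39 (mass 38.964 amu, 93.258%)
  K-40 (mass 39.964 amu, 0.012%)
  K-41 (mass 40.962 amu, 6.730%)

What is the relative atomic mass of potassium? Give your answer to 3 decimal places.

Weight each isotope mass by its fractional abundance: 0.93258 × 38.964 + 0.00012 × 39.964 + 0.06730 × 40.962
= 36.3370 + 0.0048 + 2.7567 = 39.0985 amu

39.099 amu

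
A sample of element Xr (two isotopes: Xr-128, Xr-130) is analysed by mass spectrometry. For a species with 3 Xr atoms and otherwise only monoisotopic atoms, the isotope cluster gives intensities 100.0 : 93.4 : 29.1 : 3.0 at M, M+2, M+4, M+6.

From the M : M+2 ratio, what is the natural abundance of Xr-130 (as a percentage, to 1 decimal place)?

Let p = fractional abundance of Xr-128. I(M+2)/I(M) = [C(3,1)·p^2·(1−p)] / p^3 = 3·(1−p)/p = 93.4/100.0 = 0.9340
(1−p)/p = 0.9340/3 = 0.3113  ⇒  p = 1/(1 + 0.3113) = 0.7626
Xr-128: 76.3%, Xr-130: 23.7%.

23.7%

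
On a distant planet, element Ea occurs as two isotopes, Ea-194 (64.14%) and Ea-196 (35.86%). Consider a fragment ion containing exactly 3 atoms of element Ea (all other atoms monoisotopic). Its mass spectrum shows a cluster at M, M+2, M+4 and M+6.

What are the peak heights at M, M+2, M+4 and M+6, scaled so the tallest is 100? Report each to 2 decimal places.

59.62 : 100.00 : 55.91 : 10.42

Expanding (0.6414 + 0.3586)^3:
P(M) = 0.6414^3 = 0.263868
P(M+2) = 3 × 0.6414^2 × 0.3586^1 = 0.442578
P(M+4) = 3 × 0.6414^1 × 0.3586^2 = 0.247440
P(M+6) = 0.3586^3 = 0.046114
The M+2 peak is largest (0.442578); scaling to 100 gives 59.62 : 100.00 : 55.91 : 10.42.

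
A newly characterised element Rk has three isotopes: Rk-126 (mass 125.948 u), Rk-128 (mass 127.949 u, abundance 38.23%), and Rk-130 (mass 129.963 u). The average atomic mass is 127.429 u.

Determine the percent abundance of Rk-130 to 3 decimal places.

The remaining 61.77% is split between Rk-126 (fraction x) and Rk-130 (fraction 0.6177 − x).
Substituting: 125.948x + 129.963(0.6177 − x) = 78.5140973
(125.948 − 129.963)x = -1.7640478  ⇒  x = 0.43936, y = 0.17834
Rk-126: 43.936%, Rk-130: 17.834%.

17.834%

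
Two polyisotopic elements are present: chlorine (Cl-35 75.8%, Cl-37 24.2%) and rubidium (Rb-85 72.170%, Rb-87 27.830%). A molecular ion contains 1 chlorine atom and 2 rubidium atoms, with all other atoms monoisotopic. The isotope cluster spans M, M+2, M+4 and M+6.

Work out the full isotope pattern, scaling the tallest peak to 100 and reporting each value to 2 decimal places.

Chlorine pattern (n=1): 0.7580 : 0.2420
Rubidium pattern (n=2): 0.52085089 : 0.40169822 : 0.07745089
Convolve the two distributions (both contribute in 2-u steps):
  M: 0.7580×0.52085089 = 0.394805
  M+2: 0.7580×0.40169822 + 0.2420×0.52085089 = 0.430533
  M+4: 0.7580×0.07745089 + 0.2420×0.40169822 = 0.155919
  M+6: 0.2420×0.07745089 = 0.018743
Scale to base peak (0.430533) = 100: 91.70 : 100.00 : 36.22 : 4.35

91.70 : 100.00 : 36.22 : 4.35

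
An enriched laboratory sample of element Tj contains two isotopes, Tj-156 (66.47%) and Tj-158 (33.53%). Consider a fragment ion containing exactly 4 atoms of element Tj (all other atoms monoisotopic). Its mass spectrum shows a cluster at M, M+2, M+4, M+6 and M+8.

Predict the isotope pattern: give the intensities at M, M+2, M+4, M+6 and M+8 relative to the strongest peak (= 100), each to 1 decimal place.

49.6 : 100.0 : 75.7 : 25.4 : 3.2

The 4 Tj atoms are independent, so intensities follow the terms of (0.6647 + 0.3353)^4.
P(M) = 0.6647^4 = 0.195210
P(M+2) = 4 × 0.6647^3 × 0.3353^1 = 0.393886
P(M+4) = 6 × 0.6647^2 × 0.3353^2 = 0.298037
P(M+6) = 4 × 0.6647^1 × 0.3353^3 = 0.100227
P(M+8) = 0.3353^4 = 0.012640
The M+2 peak is largest (0.393886); scaling to 100 gives 49.6 : 100.0 : 75.7 : 25.4 : 3.2.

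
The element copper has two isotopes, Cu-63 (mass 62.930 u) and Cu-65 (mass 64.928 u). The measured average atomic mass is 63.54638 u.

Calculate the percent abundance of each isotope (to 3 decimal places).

Cu-63: 69.150%, Cu-65: 30.850%

With x = fraction of Cu-63 (so Cu-65 is 1 − x):
62.930·x + 64.928·(1 − x) = 63.54638
(62.930 − 64.928)·x = 63.54638 − 64.928
x = -1.38162 / -1.998 = 0.69150 → 69.150% Cu-63, 30.850% Cu-65.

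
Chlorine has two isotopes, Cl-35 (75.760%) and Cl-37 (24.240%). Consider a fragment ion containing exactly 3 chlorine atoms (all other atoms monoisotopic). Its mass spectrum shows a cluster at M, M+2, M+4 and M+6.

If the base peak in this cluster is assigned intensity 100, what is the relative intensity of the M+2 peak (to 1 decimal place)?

96.0

(0.75760 + 0.24240)^3 gives M 0.4348, M+2 0.4174, M+4 0.1335, M+6 0.0142; the largest is M.
P(M) = C(3,0) × 0.75760^3 × 0.24240^0 = 1 × 0.4348304 × 1.0000 = 0.434830 (base)
P(M+2) = C(3,1) × 0.75760^2 × 0.24240^1 = 3 × 0.57395776 × 0.2424 = 0.417382
Relative intensity = 0.417382 / 0.434830 × 100 = 96.0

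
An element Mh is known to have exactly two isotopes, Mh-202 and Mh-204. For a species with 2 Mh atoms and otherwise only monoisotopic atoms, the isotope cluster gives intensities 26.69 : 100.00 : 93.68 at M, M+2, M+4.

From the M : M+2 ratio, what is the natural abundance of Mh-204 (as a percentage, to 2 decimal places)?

If p is the fraction of Mh that is Mh-202, then I(M+2)/I(M) = [C(2,1)·p^1·(1−p)] / p^2 = 2·(1−p)/p = 100.00/26.69 = 3.7467
(1−p)/p = 3.7467/2 = 1.8734  ⇒  p = 1/(1 + 1.8734) = 0.3480
Mh-202: 34.80%, Mh-204: 65.20%.

65.20%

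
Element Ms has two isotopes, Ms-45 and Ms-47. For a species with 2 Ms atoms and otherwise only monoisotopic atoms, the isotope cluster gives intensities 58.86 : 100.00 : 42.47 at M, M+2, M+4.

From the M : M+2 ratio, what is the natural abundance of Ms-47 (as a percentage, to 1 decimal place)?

If p is the fraction of Ms that is Ms-45, then I(M+2)/I(M) = [C(2,1)·p^1·(1−p)] / p^2 = 2·(1−p)/p = 100.00/58.86 = 1.6989
(1−p)/p = 1.6989/2 = 0.8495  ⇒  p = 1/(1 + 0.8495) = 0.5407
Ms-45: 54.1%, Ms-47: 45.9%.

45.9%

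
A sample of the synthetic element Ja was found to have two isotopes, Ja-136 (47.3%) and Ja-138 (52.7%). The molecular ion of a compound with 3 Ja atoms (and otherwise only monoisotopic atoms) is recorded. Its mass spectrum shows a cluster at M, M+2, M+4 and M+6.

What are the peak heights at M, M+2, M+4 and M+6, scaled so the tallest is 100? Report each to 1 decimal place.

Expanding (0.473 + 0.527)^3:
P(M) = 0.473^3 = 0.105824
P(M+2) = 3 × 0.473^2 × 0.527^1 = 0.353716
P(M+4) = 3 × 0.473^1 × 0.527^2 = 0.394097
P(M+6) = 0.527^3 = 0.146363
The M+4 peak is largest (0.394097); scaling to 100 gives 26.9 : 89.8 : 100.0 : 37.1.

26.9 : 89.8 : 100.0 : 37.1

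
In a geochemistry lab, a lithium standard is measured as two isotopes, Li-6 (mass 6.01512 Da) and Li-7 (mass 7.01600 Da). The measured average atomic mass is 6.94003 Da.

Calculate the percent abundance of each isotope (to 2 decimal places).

Writing the weighted mean with unknown fraction x of Li-6:
6.01512·x + 7.01600·(1 − x) = 6.94003
(6.01512 − 7.01600)·x = 6.94003 − 7.01600
x = -0.07597 / -1.00088 = 0.07590 → 7.59% Li-6, 92.41% Li-7.

Li-6: 7.59%, Li-7: 92.41%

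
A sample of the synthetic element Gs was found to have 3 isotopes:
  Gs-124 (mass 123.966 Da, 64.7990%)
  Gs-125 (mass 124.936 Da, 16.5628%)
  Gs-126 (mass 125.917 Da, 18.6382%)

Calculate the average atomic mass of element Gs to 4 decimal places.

Average mass = Σ (abundance × isotope mass) = 0.647990 × 123.966 + 0.165628 × 124.936 + 0.186382 × 125.917
= 80.32873 + 20.69290 + 23.46866 = 124.49029 Da

124.4903 Da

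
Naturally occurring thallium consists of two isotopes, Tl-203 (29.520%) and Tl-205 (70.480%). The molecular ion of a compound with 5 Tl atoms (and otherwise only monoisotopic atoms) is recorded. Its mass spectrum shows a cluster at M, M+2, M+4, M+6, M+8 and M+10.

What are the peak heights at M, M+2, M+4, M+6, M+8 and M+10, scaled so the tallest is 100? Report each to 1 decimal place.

0.6 : 7.3 : 35.1 : 83.8 : 100.0 : 47.8

The 5 Tl atoms are independent, so intensities follow the terms of (0.29520 + 0.70480)^5.
P(M) = 0.29520^5 = 0.002242
P(M+2) = 5 × 0.29520^4 × 0.70480^1 = 0.026761
P(M+4) = 10 × 0.29520^3 × 0.70480^2 = 0.127785
P(M+6) = 10 × 0.29520^2 × 0.70480^3 = 0.305092
P(M+8) = 5 × 0.29520^1 × 0.70480^4 = 0.364208
P(M+10) = 0.70480^5 = 0.173912
The M+8 peak is largest (0.364208); scaling to 100 gives 0.6 : 7.3 : 35.1 : 83.8 : 100.0 : 47.8.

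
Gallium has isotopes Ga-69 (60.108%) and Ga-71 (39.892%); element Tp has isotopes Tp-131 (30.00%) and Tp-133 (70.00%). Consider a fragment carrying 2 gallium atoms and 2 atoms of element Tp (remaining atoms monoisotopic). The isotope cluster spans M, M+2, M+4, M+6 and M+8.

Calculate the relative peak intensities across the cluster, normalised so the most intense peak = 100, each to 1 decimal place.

8.3 : 49.6 : 100.0 : 76.8 : 19.9

Gallium pattern (n=2): 0.36129717 : 0.47956567 : 0.15913717
Element Tp pattern (n=2): 0.0900 : 0.4200 : 0.4900
Convolve the two distributions (both contribute in 2-u steps):
  M: 0.36129717×0.0900 = 0.032517
  M+2: 0.36129717×0.4200 + 0.47956567×0.0900 = 0.194906
  M+4: 0.36129717×0.4900 + 0.47956567×0.4200 + 0.15913717×0.0900 = 0.392776
  M+6: 0.47956567×0.4900 + 0.15913717×0.4200 = 0.301825
  M+8: 0.15913717×0.4900 = 0.077977
Scale to base peak (0.392776) = 100: 8.3 : 49.6 : 100.0 : 76.8 : 19.9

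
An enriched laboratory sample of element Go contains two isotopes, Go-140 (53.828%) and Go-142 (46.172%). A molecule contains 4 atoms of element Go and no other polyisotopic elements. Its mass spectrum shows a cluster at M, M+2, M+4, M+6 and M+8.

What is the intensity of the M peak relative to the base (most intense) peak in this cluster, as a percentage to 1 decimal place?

22.7%

Binomial terms of (0.53828 + 0.46172)^4: M 0.0840, M+2 0.2880, M+4 0.3706, M+6 0.2119, M+8 0.0454 → M+4 is the base peak.
P(M+4) = C(4,2) × 0.53828^2 × 0.46172^2 = 6 × 0.28974536 × 0.21318536 = 0.370617 (base)
P(M) = C(4,0) × 0.53828^4 × 0.46172^0 = 1 × 0.08395237 × 1.0000 = 0.083952
Relative intensity = 0.083952 / 0.370617 × 100 = 22.7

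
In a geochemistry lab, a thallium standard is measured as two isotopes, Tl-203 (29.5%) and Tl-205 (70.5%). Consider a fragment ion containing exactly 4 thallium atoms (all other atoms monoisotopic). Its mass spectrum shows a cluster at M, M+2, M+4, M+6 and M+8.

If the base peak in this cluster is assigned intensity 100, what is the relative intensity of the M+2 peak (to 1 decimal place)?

Binomial terms of (0.295 + 0.705)^4: M 0.0076, M+2 0.0724, M+4 0.2595, M+6 0.4135, M+8 0.2470 → M+6 is the base peak.
P(M+6) = C(4,3) × 0.295^1 × 0.705^3 = 4 × 0.2950 × 0.35040263 = 0.413475 (base)
P(M+2) = C(4,1) × 0.295^3 × 0.705^1 = 4 × 0.02567237 × 0.7050 = 0.072396
Relative intensity = 0.072396 / 0.413475 × 100 = 17.5

17.5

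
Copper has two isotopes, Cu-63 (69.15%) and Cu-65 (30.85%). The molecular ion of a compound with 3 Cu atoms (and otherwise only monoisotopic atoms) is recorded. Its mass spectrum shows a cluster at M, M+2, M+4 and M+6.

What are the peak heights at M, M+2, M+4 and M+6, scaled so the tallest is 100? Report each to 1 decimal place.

74.7 : 100.0 : 44.6 : 6.6

The 3 Cu atoms are independent, so intensities follow the terms of (0.6915 + 0.3085)^3.
P(M) = 0.6915^3 = 0.330656
P(M+2) = 3 × 0.6915^2 × 0.3085^1 = 0.442548
P(M+4) = 3 × 0.6915^1 × 0.3085^2 = 0.197435
P(M+6) = 0.3085^3 = 0.029361
The M+2 peak is largest (0.442548); scaling to 100 gives 74.7 : 100.0 : 44.6 : 6.6.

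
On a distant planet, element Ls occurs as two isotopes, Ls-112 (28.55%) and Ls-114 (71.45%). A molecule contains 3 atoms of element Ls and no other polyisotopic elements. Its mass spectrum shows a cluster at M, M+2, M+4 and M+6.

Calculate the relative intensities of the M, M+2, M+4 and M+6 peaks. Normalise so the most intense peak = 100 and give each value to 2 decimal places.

The 3 Ls atoms are independent, so intensities follow the terms of (0.2855 + 0.7145)^3.
P(M) = 0.2855^3 = 0.023271
P(M+2) = 3 × 0.2855^2 × 0.7145^1 = 0.174717
P(M+4) = 3 × 0.2855^1 × 0.7145^2 = 0.437252
P(M+6) = 0.7145^3 = 0.364760
The M+4 peak is largest (0.437252); scaling to 100 gives 5.32 : 39.96 : 100.00 : 83.42.

5.32 : 39.96 : 100.00 : 83.42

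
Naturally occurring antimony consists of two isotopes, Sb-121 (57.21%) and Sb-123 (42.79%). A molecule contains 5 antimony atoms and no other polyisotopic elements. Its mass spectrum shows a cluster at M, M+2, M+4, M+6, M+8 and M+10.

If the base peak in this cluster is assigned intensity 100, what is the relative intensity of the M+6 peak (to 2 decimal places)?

Term probabilities: M 0.0613, M+2 0.2292, M+4 0.3428, M+6 0.2564, M+8 0.0959, M+10 0.0143. Base peak = M+4.
P(M+4) = C(5,2) × 0.5721^3 × 0.4279^2 = 10 × 0.18724742 × 0.18309841 = 0.342847 (base)
P(M+6) = C(5,3) × 0.5721^2 × 0.4279^3 = 10 × 0.32729841 × 0.07834781 = 0.256431
Relative intensity = 0.256431 / 0.342847 × 100 = 74.79

74.79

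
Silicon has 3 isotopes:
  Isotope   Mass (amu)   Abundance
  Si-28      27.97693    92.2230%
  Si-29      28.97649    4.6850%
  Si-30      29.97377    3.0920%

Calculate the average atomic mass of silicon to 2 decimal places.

28.09 amu

Average mass = Σ (abundance × isotope mass) = 0.922230 × 27.97693 + 0.046850 × 28.97649 + 0.030920 × 29.97377
= 25.801164 + 1.357549 + 0.926789 = 28.085502 amu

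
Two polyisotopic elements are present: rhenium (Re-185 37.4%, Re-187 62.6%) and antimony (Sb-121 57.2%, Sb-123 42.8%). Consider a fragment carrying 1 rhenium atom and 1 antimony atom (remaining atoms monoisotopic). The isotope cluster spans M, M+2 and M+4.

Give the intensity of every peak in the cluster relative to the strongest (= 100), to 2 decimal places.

41.29 : 100.00 : 51.71

Rhenium pattern (n=1): 0.3740 : 0.6260
Antimony pattern (n=1): 0.5720 : 0.4280
Convolve the two distributions (both contribute in 2-u steps):
  M: 0.3740×0.5720 = 0.213928
  M+2: 0.3740×0.4280 + 0.6260×0.5720 = 0.518144
  M+4: 0.6260×0.4280 = 0.267928
Scale to base peak (0.518144) = 100: 41.29 : 100.00 : 51.71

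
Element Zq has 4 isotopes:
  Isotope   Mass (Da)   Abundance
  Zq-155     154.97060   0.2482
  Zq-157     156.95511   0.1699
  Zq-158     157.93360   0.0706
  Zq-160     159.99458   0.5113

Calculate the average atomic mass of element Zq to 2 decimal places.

158.09 Da

Average mass = Σ (abundance × isotope mass) = 0.2482 × 154.97060 + 0.1699 × 156.95511 + 0.0706 × 157.93360 + 0.5113 × 159.99458
= 38.463703 + 26.666673 + 11.150112 + 81.805229 = 158.085717 Da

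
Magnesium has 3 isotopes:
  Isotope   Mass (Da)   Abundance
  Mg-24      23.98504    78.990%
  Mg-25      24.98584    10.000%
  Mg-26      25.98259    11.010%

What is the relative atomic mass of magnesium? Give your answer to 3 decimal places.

24.305 Da

Weight each isotope mass by its fractional abundance: 0.78990 × 23.98504 + 0.10000 × 24.98584 + 0.11010 × 25.98259
= 18.945783 + 2.498584 + 2.860683 = 24.305050 Da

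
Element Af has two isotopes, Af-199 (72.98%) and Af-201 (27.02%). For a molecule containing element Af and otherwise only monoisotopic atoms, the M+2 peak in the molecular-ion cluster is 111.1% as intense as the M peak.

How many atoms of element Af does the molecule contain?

For n independent Af atoms, I(M+2)/I(M) = n · (abundance Af-201) / (abundance Af-199) = n · 0.2702/0.7298.
n = 1.111 × 0.7298/0.2702 = 3.00 ≈ 3

3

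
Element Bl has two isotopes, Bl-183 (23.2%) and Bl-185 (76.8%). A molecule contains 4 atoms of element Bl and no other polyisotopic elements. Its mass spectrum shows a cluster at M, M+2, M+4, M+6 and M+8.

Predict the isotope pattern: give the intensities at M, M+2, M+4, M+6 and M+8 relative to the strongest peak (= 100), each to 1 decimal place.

0.7 : 9.1 : 45.3 : 100.0 : 82.8

The 4 Bl atoms are independent, so intensities follow the terms of (0.232 + 0.768)^4.
P(M) = 0.232^4 = 0.002897
P(M+2) = 4 × 0.232^3 × 0.768^1 = 0.038361
P(M+4) = 6 × 0.232^2 × 0.768^2 = 0.190480
P(M+6) = 4 × 0.232^1 × 0.768^3 = 0.420370
P(M+8) = 0.768^4 = 0.347892
The M+6 peak is largest (0.420370); scaling to 100 gives 0.7 : 9.1 : 45.3 : 100.0 : 82.8.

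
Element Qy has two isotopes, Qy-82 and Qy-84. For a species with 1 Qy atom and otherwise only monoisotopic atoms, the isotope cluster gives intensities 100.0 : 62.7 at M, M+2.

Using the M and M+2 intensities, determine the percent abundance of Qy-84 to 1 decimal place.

Let p = fractional abundance of Qy-82. I(M+2)/I(M) = [C(1,1)·p^0·(1−p)] / p^1 = 1·(1−p)/p = 62.7/100.0 = 0.6270
(1−p)/p = 0.6270/1 = 0.6270  ⇒  p = 1/(1 + 0.6270) = 0.6146
Qy-82: 61.5%, Qy-84: 38.5%.

38.5%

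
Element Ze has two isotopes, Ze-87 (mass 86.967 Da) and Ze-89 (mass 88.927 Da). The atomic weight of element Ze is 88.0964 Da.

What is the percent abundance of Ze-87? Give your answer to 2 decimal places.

42.38%

Writing the weighted mean with unknown fraction x of Ze-87:
86.967·x + 88.927·(1 − x) = 88.0964
(86.967 − 88.927)·x = 88.0964 − 88.927
x = -0.8306 / -1.960 = 0.42378 → 42.38% Ze-87, 57.62% Ze-89.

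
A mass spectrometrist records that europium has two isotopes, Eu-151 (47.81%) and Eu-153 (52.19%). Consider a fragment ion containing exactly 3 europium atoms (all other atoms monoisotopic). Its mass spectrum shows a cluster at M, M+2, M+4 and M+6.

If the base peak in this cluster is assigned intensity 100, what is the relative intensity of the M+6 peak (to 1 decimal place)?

36.4

Binomial terms of (0.4781 + 0.5219)^3: M 0.1093, M+2 0.3579, M+4 0.3907, M+6 0.1422 → M+4 is the base peak.
P(M+4) = C(3,2) × 0.4781^1 × 0.5219^2 = 3 × 0.4781 × 0.27237961 = 0.390674 (base)
P(M+6) = C(3,3) × 0.4781^0 × 0.5219^3 = 1 × 1.0000 × 0.14215492 = 0.142155
Relative intensity = 0.142155 / 0.390674 × 100 = 36.4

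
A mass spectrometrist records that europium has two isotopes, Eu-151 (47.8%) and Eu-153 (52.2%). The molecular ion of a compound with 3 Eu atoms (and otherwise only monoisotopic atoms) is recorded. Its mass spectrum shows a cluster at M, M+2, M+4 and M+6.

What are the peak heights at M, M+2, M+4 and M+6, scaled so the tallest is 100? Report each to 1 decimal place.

28.0 : 91.6 : 100.0 : 36.4

Each Eu atom is independently Eu-151 (p = 0.478) or Eu-153 (q = 0.522); the cluster is the binomial expansion (p + q)^3.
P(M) = 0.478^3 = 0.109215
P(M+2) = 3 × 0.478^2 × 0.522^1 = 0.357806
P(M+4) = 3 × 0.478^1 × 0.522^2 = 0.390742
P(M+6) = 0.522^3 = 0.142237
The M+4 peak is largest (0.390742); scaling to 100 gives 28.0 : 91.6 : 100.0 : 36.4.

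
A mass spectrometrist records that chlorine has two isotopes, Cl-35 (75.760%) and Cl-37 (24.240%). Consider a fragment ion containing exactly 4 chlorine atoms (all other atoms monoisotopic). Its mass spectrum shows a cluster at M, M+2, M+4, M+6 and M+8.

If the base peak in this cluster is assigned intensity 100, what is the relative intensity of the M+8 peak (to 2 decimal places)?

Term probabilities: M 0.3294, M+2 0.4216, M+4 0.2023, M+6 0.0432, M+8 0.0035. Base peak = M+2.
P(M+2) = C(4,1) × 0.75760^3 × 0.24240^1 = 4 × 0.4348304 × 0.2424 = 0.421612 (base)
P(M+8) = C(4,4) × 0.75760^0 × 0.24240^4 = 1 × 1.0000 × 0.00345247 = 0.003452
Relative intensity = 0.003452 / 0.421612 × 100 = 0.82

0.82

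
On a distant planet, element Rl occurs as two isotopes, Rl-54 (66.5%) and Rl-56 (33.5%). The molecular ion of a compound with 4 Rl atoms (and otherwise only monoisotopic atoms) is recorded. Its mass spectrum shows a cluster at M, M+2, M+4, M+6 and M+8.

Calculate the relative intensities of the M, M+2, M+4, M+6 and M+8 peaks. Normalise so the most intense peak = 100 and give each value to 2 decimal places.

49.63 : 100.00 : 75.56 : 25.38 : 3.20

The 4 Rl atoms are independent, so intensities follow the terms of (0.665 + 0.335)^4.
P(M) = 0.665^4 = 0.195563
P(M+2) = 4 × 0.665^3 × 0.335^1 = 0.394067
P(M+4) = 6 × 0.665^2 × 0.335^2 = 0.297772
P(M+6) = 4 × 0.665^1 × 0.335^3 = 0.100004
P(M+8) = 0.335^4 = 0.012594
The M+2 peak is largest (0.394067); scaling to 100 gives 49.63 : 100.00 : 75.56 : 25.38 : 3.20.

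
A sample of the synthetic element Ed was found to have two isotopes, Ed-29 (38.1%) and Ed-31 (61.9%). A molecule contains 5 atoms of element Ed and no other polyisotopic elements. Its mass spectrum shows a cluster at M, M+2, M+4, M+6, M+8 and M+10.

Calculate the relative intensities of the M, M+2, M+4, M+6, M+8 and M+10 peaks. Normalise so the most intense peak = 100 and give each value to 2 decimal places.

2.33 : 18.94 : 61.55 : 100.00 : 81.23 : 26.40

Each Ed atom is independently Ed-29 (p = 0.381) or Ed-31 (q = 0.619); the cluster is the binomial expansion (p + q)^5.
P(M) = 0.381^5 = 0.008028
P(M+2) = 5 × 0.381^4 × 0.619^1 = 0.065217
P(M+4) = 10 × 0.381^3 × 0.619^2 = 0.211912
P(M+6) = 10 × 0.381^2 × 0.619^3 = 0.344288
P(M+8) = 5 × 0.381^1 × 0.619^4 = 0.279678
P(M+10) = 0.619^5 = 0.090877
The M+6 peak is largest (0.344288); scaling to 100 gives 2.33 : 18.94 : 61.55 : 100.00 : 81.23 : 26.40.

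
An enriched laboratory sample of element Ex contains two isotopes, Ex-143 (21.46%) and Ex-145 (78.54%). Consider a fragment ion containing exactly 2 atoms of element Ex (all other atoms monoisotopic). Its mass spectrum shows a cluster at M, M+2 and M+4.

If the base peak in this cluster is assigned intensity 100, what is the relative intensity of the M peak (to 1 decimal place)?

Binomial terms of (0.2146 + 0.7854)^2: M 0.0461, M+2 0.3371, M+4 0.6169 → M+4 is the base peak.
P(M+4) = C(2,2) × 0.2146^0 × 0.7854^2 = 1 × 1.0000 × 0.61685316 = 0.616853 (base)
P(M) = C(2,0) × 0.2146^2 × 0.7854^0 = 1 × 0.04605316 × 1.0000 = 0.046053
Relative intensity = 0.046053 / 0.616853 × 100 = 7.5

7.5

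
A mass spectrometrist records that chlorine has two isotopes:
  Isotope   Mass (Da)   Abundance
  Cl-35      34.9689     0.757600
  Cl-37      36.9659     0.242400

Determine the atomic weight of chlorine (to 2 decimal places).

35.45 Da

Weight each isotope mass by its fractional abundance: 0.757600 × 34.9689 + 0.242400 × 36.9659
= 26.49244 + 8.96053 = 35.45297 Da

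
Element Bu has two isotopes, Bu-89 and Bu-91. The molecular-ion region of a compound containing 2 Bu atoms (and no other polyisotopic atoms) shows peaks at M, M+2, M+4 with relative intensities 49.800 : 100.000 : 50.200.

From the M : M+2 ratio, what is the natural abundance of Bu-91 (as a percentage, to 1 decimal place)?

50.1%

If p is the fraction of Bu that is Bu-89, then I(M+2)/I(M) = [C(2,1)·p^1·(1−p)] / p^2 = 2·(1−p)/p = 100.000/49.800 = 2.0080
(1−p)/p = 2.0080/2 = 1.0040  ⇒  p = 1/(1 + 1.0040) = 0.4990
Bu-89: 49.9%, Bu-91: 50.1%.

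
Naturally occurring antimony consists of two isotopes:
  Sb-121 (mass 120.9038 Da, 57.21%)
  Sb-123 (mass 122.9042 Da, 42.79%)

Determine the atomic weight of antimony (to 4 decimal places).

121.7598 Da

Ar = Σ fᵢ·mᵢ = 0.5721 × 120.9038 + 0.4279 × 122.9042
= 69.16906 + 52.59071 = 121.75977 Da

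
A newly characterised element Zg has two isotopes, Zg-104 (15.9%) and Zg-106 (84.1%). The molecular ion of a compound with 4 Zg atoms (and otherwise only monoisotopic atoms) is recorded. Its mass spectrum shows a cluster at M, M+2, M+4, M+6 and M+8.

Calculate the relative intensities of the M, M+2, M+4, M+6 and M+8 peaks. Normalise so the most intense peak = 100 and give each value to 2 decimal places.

The 4 Zg atoms are independent, so intensities follow the terms of (0.159 + 0.841)^4.
P(M) = 0.159^4 = 0.000639
P(M+2) = 4 × 0.159^3 × 0.841^1 = 0.013522
P(M+4) = 6 × 0.159^2 × 0.841^2 = 0.107285
P(M+6) = 4 × 0.159^1 × 0.841^3 = 0.378308
P(M+8) = 0.841^4 = 0.500246
The M+8 peak is largest (0.500246); scaling to 100 gives 0.13 : 2.70 : 21.45 : 75.62 : 100.00.

0.13 : 2.70 : 21.45 : 75.62 : 100.00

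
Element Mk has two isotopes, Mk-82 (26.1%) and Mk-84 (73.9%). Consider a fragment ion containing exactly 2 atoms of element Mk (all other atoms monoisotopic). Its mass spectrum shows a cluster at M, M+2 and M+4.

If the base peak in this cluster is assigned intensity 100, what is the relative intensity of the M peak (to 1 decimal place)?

12.5

Term probabilities: M 0.0681, M+2 0.3858, M+4 0.5461. Base peak = M+4.
P(M+4) = C(2,2) × 0.261^0 × 0.739^2 = 1 × 1.0000 × 0.546121 = 0.546121 (base)
P(M) = C(2,0) × 0.261^2 × 0.739^0 = 1 × 0.068121 × 1.0000 = 0.068121
Relative intensity = 0.068121 / 0.546121 × 100 = 12.5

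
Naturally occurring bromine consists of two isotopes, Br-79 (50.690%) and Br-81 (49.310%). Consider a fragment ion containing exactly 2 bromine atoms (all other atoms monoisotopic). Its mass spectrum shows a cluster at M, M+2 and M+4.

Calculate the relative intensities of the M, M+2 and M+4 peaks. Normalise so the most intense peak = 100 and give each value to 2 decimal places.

Each Br atom is independently Br-79 (p = 0.50690) or Br-81 (q = 0.49310); the cluster is the binomial expansion (p + q)^2.
P(M) = 0.50690^2 = 0.256948
P(M+2) = 2 × 0.50690^1 × 0.49310^1 = 0.499905
P(M+4) = 0.49310^2 = 0.243148
The M+2 peak is largest (0.499905); scaling to 100 gives 51.40 : 100.00 : 48.64.

51.40 : 100.00 : 48.64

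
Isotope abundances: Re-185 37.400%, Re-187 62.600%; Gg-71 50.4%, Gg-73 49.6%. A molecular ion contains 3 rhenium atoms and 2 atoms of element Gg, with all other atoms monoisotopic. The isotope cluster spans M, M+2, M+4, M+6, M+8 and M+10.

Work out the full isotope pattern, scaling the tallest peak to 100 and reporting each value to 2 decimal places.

Rhenium pattern (n=3): 0.05231362 : 0.26268713 : 0.43968487 : 0.24531438
Element Gg pattern (n=2): 0.254016 : 0.499968 : 0.246016
Convolve the two distributions (both contribute in 2-u steps):
  M: 0.05231362×0.254016 = 0.013288
  M+2: 0.05231362×0.499968 + 0.26268713×0.254016 = 0.092882
  M+4: 0.05231362×0.246016 + 0.26268713×0.499968 + 0.43968487×0.254016 = 0.255892
  M+6: 0.26268713×0.246016 + 0.43968487×0.499968 + 0.24531438×0.254016 = 0.346767
  M+8: 0.43968487×0.246016 + 0.24531438×0.499968 = 0.230819
  M+10: 0.24531438×0.246016 = 0.060351
Scale to base peak (0.346767) = 100: 3.83 : 26.79 : 73.79 : 100.00 : 66.56 : 17.40

3.83 : 26.79 : 73.79 : 100.00 : 66.56 : 17.40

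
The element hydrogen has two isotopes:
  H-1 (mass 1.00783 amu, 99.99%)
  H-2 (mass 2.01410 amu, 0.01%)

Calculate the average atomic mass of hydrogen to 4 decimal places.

1.0079 amu

Weight each isotope mass by its fractional abundance: 0.9999 × 1.00783 + 0.0001 × 2.01410
= 1.007729 + 0.000201 = 1.007930 amu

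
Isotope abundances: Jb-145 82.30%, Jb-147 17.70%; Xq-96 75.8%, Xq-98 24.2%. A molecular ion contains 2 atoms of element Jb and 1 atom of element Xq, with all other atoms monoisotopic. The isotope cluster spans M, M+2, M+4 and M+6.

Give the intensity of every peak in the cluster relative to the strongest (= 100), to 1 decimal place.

100.0 : 74.9 : 18.4 : 1.5

Element Jb pattern (n=2): 0.677329 : 0.291342 : 0.031329
Element Xq pattern (n=1): 0.7580 : 0.2420
Convolve the two distributions (both contribute in 2-u steps):
  M: 0.677329×0.7580 = 0.513415
  M+2: 0.677329×0.2420 + 0.291342×0.7580 = 0.384751
  M+4: 0.291342×0.2420 + 0.031329×0.7580 = 0.094252
  M+6: 0.031329×0.2420 = 0.007582
Scale to base peak (0.513415) = 100: 100.0 : 74.9 : 18.4 : 1.5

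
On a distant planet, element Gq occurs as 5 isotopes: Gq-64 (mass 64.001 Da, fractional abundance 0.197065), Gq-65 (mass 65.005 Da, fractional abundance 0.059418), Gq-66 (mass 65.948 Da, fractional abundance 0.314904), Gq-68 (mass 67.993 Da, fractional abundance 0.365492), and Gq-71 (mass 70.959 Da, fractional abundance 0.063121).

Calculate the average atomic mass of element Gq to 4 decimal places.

66.5720 Da

Weight each isotope mass by its fractional abundance: 0.197065 × 64.001 + 0.059418 × 65.005 + 0.314904 × 65.948 + 0.365492 × 67.993 + 0.063121 × 70.959
= 12.61236 + 3.86247 + 20.76729 + 24.85090 + 4.47900 = 66.57202 Da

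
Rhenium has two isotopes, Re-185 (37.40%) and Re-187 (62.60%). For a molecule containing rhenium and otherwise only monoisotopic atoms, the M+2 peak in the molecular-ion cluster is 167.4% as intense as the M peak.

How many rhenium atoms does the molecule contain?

1

For n independent Re atoms, I(M+2)/I(M) = n · (abundance Re-187) / (abundance Re-185) = n · 0.6260/0.3740.
n = 1.674 × 0.3740/0.6260 = 1.00 ≈ 1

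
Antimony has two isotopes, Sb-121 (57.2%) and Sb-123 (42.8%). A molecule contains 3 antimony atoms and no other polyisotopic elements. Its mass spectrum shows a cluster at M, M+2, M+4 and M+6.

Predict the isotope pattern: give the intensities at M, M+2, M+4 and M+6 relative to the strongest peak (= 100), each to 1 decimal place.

44.5 : 100.0 : 74.8 : 18.7

The 3 Sb atoms are independent, so intensities follow the terms of (0.572 + 0.428)^3.
P(M) = 0.572^3 = 0.187149
P(M+2) = 3 × 0.572^2 × 0.428^1 = 0.420104
P(M+4) = 3 × 0.572^1 × 0.428^2 = 0.314344
P(M+6) = 0.428^3 = 0.078403
The M+2 peak is largest (0.420104); scaling to 100 gives 44.5 : 100.0 : 74.8 : 18.7.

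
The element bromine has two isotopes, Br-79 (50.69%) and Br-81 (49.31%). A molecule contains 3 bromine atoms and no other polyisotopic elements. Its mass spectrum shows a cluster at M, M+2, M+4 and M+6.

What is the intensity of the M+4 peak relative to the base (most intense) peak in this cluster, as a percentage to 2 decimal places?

(0.5069 + 0.4931)^3 gives M 0.1302, M+2 0.3801, M+4 0.3698, M+6 0.1199; the largest is M+2.
P(M+2) = C(3,1) × 0.5069^2 × 0.4931^1 = 3 × 0.25694761 × 0.4931 = 0.380103 (base)
P(M+4) = C(3,2) × 0.5069^1 × 0.4931^2 = 3 × 0.5069 × 0.24314761 = 0.369755
Relative intensity = 0.369755 / 0.380103 × 100 = 97.28

97.28%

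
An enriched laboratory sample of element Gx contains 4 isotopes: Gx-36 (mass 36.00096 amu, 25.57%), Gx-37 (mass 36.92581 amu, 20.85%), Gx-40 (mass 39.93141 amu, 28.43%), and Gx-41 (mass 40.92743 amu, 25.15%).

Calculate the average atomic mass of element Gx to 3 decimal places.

38.550 amu

Average mass = Σ (abundance × isotope mass) = 0.2557 × 36.00096 + 0.2085 × 36.92581 + 0.2843 × 39.93141 + 0.2515 × 40.92743
= 9.205445 + 7.699031 + 11.352500 + 10.293249 = 38.550225 amu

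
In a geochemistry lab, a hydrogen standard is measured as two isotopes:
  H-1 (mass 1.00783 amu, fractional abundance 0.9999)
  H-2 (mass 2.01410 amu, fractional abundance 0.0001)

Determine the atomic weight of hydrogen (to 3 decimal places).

Ar = Σ fᵢ·mᵢ = 0.9999 × 1.00783 + 0.0001 × 2.01410
= 1.007729 + 0.000201 = 1.007930 amu

1.008 amu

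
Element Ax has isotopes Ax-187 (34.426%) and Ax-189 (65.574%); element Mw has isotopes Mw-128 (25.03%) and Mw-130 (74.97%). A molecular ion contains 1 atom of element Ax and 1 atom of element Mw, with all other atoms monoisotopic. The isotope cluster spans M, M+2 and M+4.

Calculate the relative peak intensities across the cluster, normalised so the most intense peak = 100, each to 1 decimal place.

Element Ax pattern (n=1): 0.34426 : 0.65574
Element Mw pattern (n=1): 0.2503 : 0.7497
Convolve the two distributions (both contribute in 2-u steps):
  M: 0.34426×0.2503 = 0.086168
  M+2: 0.34426×0.7497 + 0.65574×0.2503 = 0.422223
  M+4: 0.65574×0.7497 = 0.491608
Scale to base peak (0.491608) = 100: 17.5 : 85.9 : 100.0

17.5 : 85.9 : 100.0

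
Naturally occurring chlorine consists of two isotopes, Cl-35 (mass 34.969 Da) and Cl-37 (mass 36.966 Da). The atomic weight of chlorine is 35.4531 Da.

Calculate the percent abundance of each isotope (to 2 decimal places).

Let x be the fractional abundance of Cl-35; then Cl-37 has abundance 1 − x.
34.969·x + 36.966·(1 − x) = 35.4531
(34.969 − 36.966)·x = 35.4531 − 36.966
x = -1.5129 / -1.997 = 0.75759 → 75.76% Cl-35, 24.24% Cl-37.

Cl-35: 75.76%, Cl-37: 24.24%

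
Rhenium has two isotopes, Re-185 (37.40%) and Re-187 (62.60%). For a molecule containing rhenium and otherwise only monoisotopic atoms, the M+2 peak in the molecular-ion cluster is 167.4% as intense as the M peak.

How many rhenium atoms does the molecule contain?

1

The M+2/M ratio from n Re atoms is n · q/p = n · 0.6260/0.3740.
n = 1.674 × 0.3740/0.6260 = 1.00 ≈ 1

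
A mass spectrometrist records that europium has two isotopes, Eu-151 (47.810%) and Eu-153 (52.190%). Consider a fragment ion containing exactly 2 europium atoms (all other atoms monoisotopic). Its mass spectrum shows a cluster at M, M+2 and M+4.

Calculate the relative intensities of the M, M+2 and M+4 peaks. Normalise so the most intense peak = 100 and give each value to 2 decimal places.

45.80 : 100.00 : 54.58

The 2 Eu atoms are independent, so intensities follow the terms of (0.47810 + 0.52190)^2.
P(M) = 0.47810^2 = 0.228580
P(M+2) = 2 × 0.47810^1 × 0.52190^1 = 0.499041
P(M+4) = 0.52190^2 = 0.272380
The M+2 peak is largest (0.499041); scaling to 100 gives 45.80 : 100.00 : 54.58.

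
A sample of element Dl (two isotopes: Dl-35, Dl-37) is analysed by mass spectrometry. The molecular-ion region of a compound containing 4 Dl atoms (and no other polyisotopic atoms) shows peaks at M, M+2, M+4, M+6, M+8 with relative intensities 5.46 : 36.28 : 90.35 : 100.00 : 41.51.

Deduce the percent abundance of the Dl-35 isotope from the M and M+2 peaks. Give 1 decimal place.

Let p = fractional abundance of Dl-35. I(M+2)/I(M) = [C(4,1)·p^3·(1−p)] / p^4 = 4·(1−p)/p = 36.28/5.46 = 6.6447
(1−p)/p = 6.6447/4 = 1.6612  ⇒  p = 1/(1 + 1.6612) = 0.3758
Dl-35: 37.6%, Dl-37: 62.4%.

37.6%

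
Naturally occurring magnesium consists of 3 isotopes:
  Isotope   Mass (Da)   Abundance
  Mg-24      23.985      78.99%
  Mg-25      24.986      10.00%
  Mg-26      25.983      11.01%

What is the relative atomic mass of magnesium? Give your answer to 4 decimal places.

24.3051 Da

Weight each isotope mass by its fractional abundance: 0.7899 × 23.985 + 0.1000 × 24.986 + 0.1101 × 25.983
= 18.94575 + 2.49860 + 2.86073 = 24.30508 Da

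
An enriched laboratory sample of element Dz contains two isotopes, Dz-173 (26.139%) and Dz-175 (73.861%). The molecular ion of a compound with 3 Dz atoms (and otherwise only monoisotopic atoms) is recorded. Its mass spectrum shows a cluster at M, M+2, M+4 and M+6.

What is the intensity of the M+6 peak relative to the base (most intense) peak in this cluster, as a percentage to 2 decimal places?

Term probabilities: M 0.0179, M+2 0.1514, M+4 0.4278, M+6 0.4029. Base peak = M+4.
P(M+4) = C(3,2) × 0.26139^1 × 0.73861^2 = 3 × 0.26139 × 0.54554473 = 0.427800 (base)
P(M+6) = C(3,3) × 0.26139^0 × 0.73861^3 = 1 × 1.0000 × 0.40294479 = 0.402945
Relative intensity = 0.402945 / 0.427800 × 100 = 94.19

94.19%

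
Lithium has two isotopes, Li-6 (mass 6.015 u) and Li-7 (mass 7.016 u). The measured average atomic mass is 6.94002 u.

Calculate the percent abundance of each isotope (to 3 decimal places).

Li-6: 7.590%, Li-7: 92.410%

Let x be the fractional abundance of Li-6; then Li-7 has abundance 1 − x.
6.015·x + 7.016·(1 − x) = 6.94002
(6.015 − 7.016)·x = 6.94002 − 7.016
x = -0.07598 / -1.001 = 0.07590 → 7.590% Li-6, 92.410% Li-7.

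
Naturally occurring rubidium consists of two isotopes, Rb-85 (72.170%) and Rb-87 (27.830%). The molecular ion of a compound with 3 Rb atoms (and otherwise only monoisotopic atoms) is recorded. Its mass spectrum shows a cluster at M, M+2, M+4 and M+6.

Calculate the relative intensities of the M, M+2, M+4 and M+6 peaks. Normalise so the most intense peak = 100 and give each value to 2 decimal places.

Expanding (0.72170 + 0.27830)^3:
P(M) = 0.72170^3 = 0.375898
P(M+2) = 3 × 0.72170^2 × 0.27830^1 = 0.434858
P(M+4) = 3 × 0.72170^1 × 0.27830^2 = 0.167689
P(M+6) = 0.27830^3 = 0.021555
The M+2 peak is largest (0.434858); scaling to 100 gives 86.44 : 100.00 : 38.56 : 4.96.

86.44 : 100.00 : 38.56 : 4.96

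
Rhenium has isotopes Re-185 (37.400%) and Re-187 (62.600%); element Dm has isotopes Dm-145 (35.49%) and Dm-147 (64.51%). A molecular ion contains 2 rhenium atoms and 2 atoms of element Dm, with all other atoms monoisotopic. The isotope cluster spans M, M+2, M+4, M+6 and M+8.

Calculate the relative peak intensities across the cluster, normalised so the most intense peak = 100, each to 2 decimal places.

Rhenium pattern (n=2): 0.139876 : 0.468248 : 0.391876
Element Dm pattern (n=2): 0.12595401 : 0.45789198 : 0.41615401
Convolve the two distributions (both contribute in 2-u steps):
  M: 0.139876×0.12595401 = 0.017618
  M+2: 0.139876×0.45789198 + 0.468248×0.12595401 = 0.123026
  M+4: 0.139876×0.41615401 + 0.468248×0.45789198 + 0.391876×0.12595401 = 0.321975
  M+6: 0.468248×0.41615401 + 0.391876×0.45789198 = 0.374300
  M+8: 0.391876×0.41615401 = 0.163081
Scale to base peak (0.374300) = 100: 4.71 : 32.87 : 86.02 : 100.00 : 43.57

4.71 : 32.87 : 86.02 : 100.00 : 43.57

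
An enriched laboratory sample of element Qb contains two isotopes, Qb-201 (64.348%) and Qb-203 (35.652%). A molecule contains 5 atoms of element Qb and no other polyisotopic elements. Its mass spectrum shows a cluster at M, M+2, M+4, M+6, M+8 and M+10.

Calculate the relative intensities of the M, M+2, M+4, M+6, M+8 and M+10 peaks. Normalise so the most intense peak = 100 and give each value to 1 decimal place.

32.6 : 90.2 : 100.0 : 55.4 : 15.3 : 1.7

The 5 Qb atoms are independent, so intensities follow the terms of (0.64348 + 0.35652)^5.
P(M) = 0.64348^5 = 0.110325
P(M+2) = 5 × 0.64348^4 × 0.35652^1 = 0.305629
P(M+4) = 10 × 0.64348^3 × 0.35652^2 = 0.338667
P(M+6) = 10 × 0.64348^2 × 0.35652^3 = 0.187638
P(M+8) = 5 × 0.64348^1 × 0.35652^4 = 0.051981
P(M+10) = 0.35652^5 = 0.005760
The M+4 peak is largest (0.338667); scaling to 100 gives 32.6 : 90.2 : 100.0 : 55.4 : 15.3 : 1.7.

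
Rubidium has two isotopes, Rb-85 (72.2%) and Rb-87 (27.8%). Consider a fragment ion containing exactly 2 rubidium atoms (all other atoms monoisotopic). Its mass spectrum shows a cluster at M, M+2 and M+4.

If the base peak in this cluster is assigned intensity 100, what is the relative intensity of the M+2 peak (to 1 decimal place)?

Term probabilities: M 0.5213, M+2 0.4014, M+4 0.0773. Base peak = M.
P(M) = C(2,0) × 0.722^2 × 0.278^0 = 1 × 0.521284 × 1.0000 = 0.521284 (base)
P(M+2) = C(2,1) × 0.722^1 × 0.278^1 = 2 × 0.7220 × 0.2780 = 0.401432
Relative intensity = 0.401432 / 0.521284 × 100 = 77.0

77.0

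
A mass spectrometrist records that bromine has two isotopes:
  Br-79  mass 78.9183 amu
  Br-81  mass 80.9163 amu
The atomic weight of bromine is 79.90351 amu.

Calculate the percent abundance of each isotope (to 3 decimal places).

Br-79: 50.690%, Br-81: 49.310%

With x = fraction of Br-79 (so Br-81 is 1 − x):
78.9183·x + 80.9163·(1 − x) = 79.90351
(78.9183 − 80.9163)·x = 79.90351 − 80.9163
x = -1.01279 / -1.9980 = 0.50690 → 50.690% Br-79, 49.310% Br-81.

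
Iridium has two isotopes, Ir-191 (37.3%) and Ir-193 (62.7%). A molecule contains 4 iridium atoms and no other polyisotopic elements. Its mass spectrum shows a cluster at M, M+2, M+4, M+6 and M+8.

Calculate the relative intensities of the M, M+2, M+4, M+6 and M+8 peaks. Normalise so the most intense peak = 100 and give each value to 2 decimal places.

Expanding (0.373 + 0.627)^4:
P(M) = 0.373^4 = 0.019357
P(M+2) = 4 × 0.373^3 × 0.627^1 = 0.130153
P(M+4) = 6 × 0.373^2 × 0.627^2 = 0.328174
P(M+6) = 4 × 0.373^1 × 0.627^3 = 0.367766
P(M+8) = 0.627^4 = 0.154550
The M+6 peak is largest (0.367766); scaling to 100 gives 5.26 : 35.39 : 89.23 : 100.00 : 42.02.

5.26 : 35.39 : 89.23 : 100.00 : 42.02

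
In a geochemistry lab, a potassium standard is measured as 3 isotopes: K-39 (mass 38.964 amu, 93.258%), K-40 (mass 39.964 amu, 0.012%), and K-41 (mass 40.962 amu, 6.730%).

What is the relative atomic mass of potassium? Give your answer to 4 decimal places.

Ar = Σ fᵢ·mᵢ = 0.93258 × 38.964 + 0.00012 × 39.964 + 0.06730 × 40.962
= 36.33705 + 0.00480 + 2.75674 = 39.09859 amu

39.0986 amu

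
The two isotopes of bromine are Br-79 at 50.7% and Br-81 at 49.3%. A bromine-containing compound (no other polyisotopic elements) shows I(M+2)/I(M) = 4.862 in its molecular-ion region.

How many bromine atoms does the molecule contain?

The M+2/M ratio from n Br atoms is n · q/p = n · 0.493/0.507.
n = 4.862 × 0.507/0.493 = 5.00 ≈ 5

5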